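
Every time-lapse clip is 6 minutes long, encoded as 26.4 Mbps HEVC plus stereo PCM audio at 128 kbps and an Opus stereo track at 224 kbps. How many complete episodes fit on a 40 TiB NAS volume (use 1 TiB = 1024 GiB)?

6 min = 360 s
Audio total: 128 + 224 = 352 kbps = 0.352 Mbps.
Total bitrate: 26.752 Mbps.
Per item: 26.752 Mbps × 360 s = 9,631 Mb = 1,204 MB.
Capacity: 40 TiB = 351,843,721 Mb; 36533.48 items → 36533 complete.

36533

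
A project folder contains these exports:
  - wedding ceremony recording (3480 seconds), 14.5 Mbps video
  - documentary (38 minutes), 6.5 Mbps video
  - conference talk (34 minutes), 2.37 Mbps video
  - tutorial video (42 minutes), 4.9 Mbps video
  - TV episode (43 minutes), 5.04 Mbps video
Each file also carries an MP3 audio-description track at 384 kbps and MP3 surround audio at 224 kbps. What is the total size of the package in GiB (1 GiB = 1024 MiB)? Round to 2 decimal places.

Audio total: 384 + 224 = 608 kbps = 0.608 Mbps.
wedding ceremony recording: 15.108 Mbps × 3480 s = 52575.8 Mb
documentary: 7.108 Mbps × 2280 s = 16206.2 Mb
conference talk: 2.978 Mbps × 2040 s = 6075.1 Mb
tutorial video: 5.508 Mbps × 2520 s = 13880.2 Mb
TV episode: 5.648 Mbps × 2580 s = 14571.8 Mb
Total: 103309.2 Mb = 12913.6 MB.
= 12.03 GiB.

12.03 GiB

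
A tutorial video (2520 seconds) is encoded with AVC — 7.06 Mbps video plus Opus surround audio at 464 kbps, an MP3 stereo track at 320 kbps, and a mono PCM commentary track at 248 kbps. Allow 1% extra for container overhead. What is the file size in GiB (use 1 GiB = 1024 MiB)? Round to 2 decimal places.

Audio total: 464 + 320 + 248 = 1032 kbps = 1.032 Mbps.
Total bitrate: 7.06 + 1.032 = 8.092 Mbps.
Stream data: 8.092 Mbps × 2520 s = 20391.8 Mb.
With 1% container overhead: ×1.01.
20,596 Mb = 2,574,469,800 bytes ÷ 1,073,741,824 = 2.398 GiB.

2.40 GiB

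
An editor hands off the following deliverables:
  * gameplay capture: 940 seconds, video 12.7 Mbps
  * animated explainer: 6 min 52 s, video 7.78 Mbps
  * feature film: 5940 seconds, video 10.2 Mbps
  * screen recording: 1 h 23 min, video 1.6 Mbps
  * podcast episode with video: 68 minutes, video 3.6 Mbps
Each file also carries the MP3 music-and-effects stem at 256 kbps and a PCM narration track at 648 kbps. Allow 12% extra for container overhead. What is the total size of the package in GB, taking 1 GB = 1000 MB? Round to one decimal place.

15.8 GB

Audio total: 256 + 648 = 904 kbps = 0.904 Mbps.
gameplay capture: 13.604 Mbps × 940 s × 1.12 = 14322.3 Mb
animated explainer: 8.684 Mbps × 412 s × 1.12 = 4007.1 Mb
feature film: 11.104 Mbps × 5940 s × 1.12 = 73872.7 Mb
screen recording: 2.504 Mbps × 4980 s × 1.12 = 13966.3 Mb
podcast episode with video: 4.504 Mbps × 4080 s × 1.12 = 20581.5 Mb
Total: 126749.9 Mb = 15843.7 MB.
= 15.84 GB.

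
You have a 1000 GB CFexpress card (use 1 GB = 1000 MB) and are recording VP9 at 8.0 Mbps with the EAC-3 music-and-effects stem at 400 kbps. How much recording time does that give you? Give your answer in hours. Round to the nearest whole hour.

Audio: 400 kbps = 0.400 Mbps.
Total bitrate: 8.0 + 0.400 = 8.400 Mbps.
Capacity: 1000 GB = 8,000,000 Mb.
Recording time: 8,000,000 / 8.400 = 952,381 s ≈ 265 hours.

265 hours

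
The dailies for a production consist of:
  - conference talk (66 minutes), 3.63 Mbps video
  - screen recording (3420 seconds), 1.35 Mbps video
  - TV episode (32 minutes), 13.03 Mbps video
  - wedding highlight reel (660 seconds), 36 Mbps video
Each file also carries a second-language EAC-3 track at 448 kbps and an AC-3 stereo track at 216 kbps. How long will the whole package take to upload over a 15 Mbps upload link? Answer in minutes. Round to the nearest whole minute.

Audio total: 448 + 216 = 664 kbps = 0.664 Mbps.
conference talk: 4.294 Mbps × 3960 s = 17004.2 Mb
screen recording: 2.014 Mbps × 3420 s = 6887.9 Mb
TV episode: 13.694 Mbps × 1920 s = 26292.5 Mb
wedding highlight reel: 36.664 Mbps × 660 s = 24198.2 Mb
Total: 74382.8 Mb = 9297.9 MB.
At 15 Mbps: 74382.8 / 15 = 4959 s ≈ 82.6 minutes.

83 minutes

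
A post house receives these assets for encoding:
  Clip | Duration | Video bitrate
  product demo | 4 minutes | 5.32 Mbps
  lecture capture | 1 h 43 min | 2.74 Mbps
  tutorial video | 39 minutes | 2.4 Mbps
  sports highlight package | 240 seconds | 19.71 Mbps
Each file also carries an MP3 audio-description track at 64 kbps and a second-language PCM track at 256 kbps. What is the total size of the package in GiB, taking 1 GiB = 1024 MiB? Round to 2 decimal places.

Audio total: 64 + 256 = 320 kbps = 0.320 Mbps.
product demo: 5.640 Mbps × 240 s = 1353.6 Mb
lecture capture: 3.060 Mbps × 6180 s = 18910.8 Mb
tutorial video: 2.720 Mbps × 2340 s = 6364.8 Mb
sports highlight package: 20.030 Mbps × 240 s = 4807.2 Mb
Total: 31436.4 Mb = 3929.6 MB.
= 3.660 GiB.

3.66 GiB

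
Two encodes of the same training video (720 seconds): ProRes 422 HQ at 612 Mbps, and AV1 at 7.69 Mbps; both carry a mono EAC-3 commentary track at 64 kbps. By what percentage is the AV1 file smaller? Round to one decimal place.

98.7%

Audio: 64 kbps = 0.064 Mbps.
ProRes 422 HQ: 612.064 Mbps × 720 s = 440686.1 Mb = 55.086 GB.
AV1: 7.754 Mbps × 720 s = 5582.9 Mb = 0.698 GB.
Reduction: (1 − 0.698/55.086) × 100 = 98.73%.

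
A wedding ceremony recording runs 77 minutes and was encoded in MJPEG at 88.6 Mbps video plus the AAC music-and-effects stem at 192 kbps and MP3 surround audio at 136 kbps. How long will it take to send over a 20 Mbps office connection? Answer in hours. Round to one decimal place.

5.7 hours

77 min = 4620 s
Audio total: 192 + 136 = 328 kbps = 0.328 Mbps.
Total bitrate: 88.928 Mbps.
File: 88.928 Mbps × 4620 s = 410847.4 Mb.
At 20 Mbps: 410847.4 / 20 = 20542.4 s ≈ 5.71 hours.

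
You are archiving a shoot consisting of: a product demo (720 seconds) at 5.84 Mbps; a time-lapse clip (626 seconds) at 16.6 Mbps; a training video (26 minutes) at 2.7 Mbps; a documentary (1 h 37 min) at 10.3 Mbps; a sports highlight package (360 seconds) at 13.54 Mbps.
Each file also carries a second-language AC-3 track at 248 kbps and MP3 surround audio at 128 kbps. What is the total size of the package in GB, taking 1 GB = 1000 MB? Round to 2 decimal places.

Audio total: 248 + 128 = 376 kbps = 0.376 Mbps.
product demo: 6.216 Mbps × 720 s = 4475.5 Mb
time-lapse clip: 16.976 Mbps × 626 s = 10627.0 Mb
training video: 3.076 Mbps × 1560 s = 4798.6 Mb
documentary: 10.676 Mbps × 5820 s = 62134.3 Mb
sports highlight package: 13.916 Mbps × 360 s = 5009.8 Mb
Total: 87045.1 Mb = 10880.6 MB.
= 10.88 GB.

10.88 GB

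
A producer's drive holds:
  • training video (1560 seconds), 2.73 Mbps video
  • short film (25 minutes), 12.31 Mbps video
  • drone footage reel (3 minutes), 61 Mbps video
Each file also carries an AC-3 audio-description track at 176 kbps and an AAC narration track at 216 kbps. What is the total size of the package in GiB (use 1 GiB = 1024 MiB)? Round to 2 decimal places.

Audio total: 176 + 216 = 392 kbps = 0.392 Mbps.
training video: 3.122 Mbps × 1560 s = 4870.3 Mb
short film: 12.702 Mbps × 1500 s = 19053.0 Mb
drone footage reel: 61.392 Mbps × 180 s = 11050.6 Mb
Total: 34973.9 Mb = 4371.7 MB.
= 4.071 GiB.

4.07 GiB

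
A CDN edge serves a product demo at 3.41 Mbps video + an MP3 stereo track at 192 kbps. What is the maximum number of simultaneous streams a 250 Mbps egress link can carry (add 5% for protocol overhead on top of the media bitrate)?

Audio: 192 kbps = 0.192 Mbps.
Per-viewer media rate: 3.602 Mbps.
On the wire with 5% overhead: 3.782 Mbps.
250 Mbps = 250.0 Mbps; 250.0 / 3.782 = 66.10 → 66 viewers.

66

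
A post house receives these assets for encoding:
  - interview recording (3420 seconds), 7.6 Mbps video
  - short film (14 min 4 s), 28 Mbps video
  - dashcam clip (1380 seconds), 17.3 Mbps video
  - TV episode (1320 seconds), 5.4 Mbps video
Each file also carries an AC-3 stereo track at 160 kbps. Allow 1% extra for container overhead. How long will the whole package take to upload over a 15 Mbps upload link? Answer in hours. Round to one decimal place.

1.5 hours

Audio: 160 kbps = 0.160 Mbps.
interview recording: 7.760 Mbps × 3420 s × 1.01 = 26804.6 Mb
short film: 28.160 Mbps × 844 s × 1.01 = 24004.7 Mb
dashcam clip: 17.460 Mbps × 1380 s × 1.01 = 24335.7 Mb
TV episode: 5.560 Mbps × 1320 s × 1.01 = 7412.6 Mb
Total: 82557.6 Mb = 10319.7 MB.
At 15 Mbps: 82557.6 / 15 = 5504 s ≈ 1.53 hours.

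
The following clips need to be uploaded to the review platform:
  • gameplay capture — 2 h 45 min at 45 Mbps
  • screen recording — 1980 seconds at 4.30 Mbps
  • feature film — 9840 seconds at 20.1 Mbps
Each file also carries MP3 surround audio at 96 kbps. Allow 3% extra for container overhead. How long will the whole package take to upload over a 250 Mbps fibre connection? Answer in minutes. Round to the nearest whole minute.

45 minutes

Audio: 96 kbps = 0.096 Mbps.
gameplay capture: 45.096 Mbps × 9900 s × 1.03 = 459843.9 Mb
screen recording: 4.396 Mbps × 1980 s × 1.03 = 8965.2 Mb
feature film: 20.196 Mbps × 9840 s × 1.03 = 204690.5 Mb
Total: 673499.6 Mb = 84187.5 MB.
At 250 Mbps: 673499.6 / 250 = 2694 s ≈ 44.9 minutes.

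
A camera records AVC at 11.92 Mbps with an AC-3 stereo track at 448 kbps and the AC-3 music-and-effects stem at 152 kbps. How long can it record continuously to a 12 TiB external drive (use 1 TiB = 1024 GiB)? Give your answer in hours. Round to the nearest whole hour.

Audio total: 448 + 152 = 600 kbps = 0.600 Mbps.
Total bitrate: 11.92 + 0.600 = 12.520 Mbps.
Capacity: 12 TiB = 105,553,116 Mb.
Recording time: 105,553,116 / 12.520 = 8,430,760 s ≈ 2,342 hours.

2342 hours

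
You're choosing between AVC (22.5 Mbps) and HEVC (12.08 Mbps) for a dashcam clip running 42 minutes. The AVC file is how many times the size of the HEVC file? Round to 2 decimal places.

1.86

42 min = 2520 s
AVC: 22.500 Mbps × 2520 s = 56700.0 Mb = 7.088 GB.
HEVC: 12.080 Mbps × 2520 s = 30441.6 Mb = 3.805 GB.
Ratio: 7.088 / 3.805 = 1.863.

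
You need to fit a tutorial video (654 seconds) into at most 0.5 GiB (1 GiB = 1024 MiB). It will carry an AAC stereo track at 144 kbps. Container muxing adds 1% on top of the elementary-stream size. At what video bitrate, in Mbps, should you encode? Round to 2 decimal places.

Budget: 0.5 GiB = 4295.0 Mb.
Stream payload after overhead: 4295.0 / 1.01 = 4252.4 Mb.
Total bitrate budget: 4252.4 Mb / 654 s = 6.502 Mbps.
Audio: 144 kbps = 0.144 Mbps.
Video: 6.502 − 0.144 = 6.358 Mbps.

6.36 Mbps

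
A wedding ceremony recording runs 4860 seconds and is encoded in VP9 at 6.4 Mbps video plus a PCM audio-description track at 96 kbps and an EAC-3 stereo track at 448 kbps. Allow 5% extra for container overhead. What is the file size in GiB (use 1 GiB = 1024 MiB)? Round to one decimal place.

4.1 GiB

Audio total: 96 + 448 = 544 kbps = 0.544 Mbps.
Total bitrate: 6.4 + 0.544 = 6.944 Mbps.
Stream data: 6.944 Mbps × 4860 s = 33747.8 Mb.
With 5% container overhead: ×1.05.
35,435 Mb = 4,429,404,000 bytes ÷ 1,073,741,824 = 4.125 GiB.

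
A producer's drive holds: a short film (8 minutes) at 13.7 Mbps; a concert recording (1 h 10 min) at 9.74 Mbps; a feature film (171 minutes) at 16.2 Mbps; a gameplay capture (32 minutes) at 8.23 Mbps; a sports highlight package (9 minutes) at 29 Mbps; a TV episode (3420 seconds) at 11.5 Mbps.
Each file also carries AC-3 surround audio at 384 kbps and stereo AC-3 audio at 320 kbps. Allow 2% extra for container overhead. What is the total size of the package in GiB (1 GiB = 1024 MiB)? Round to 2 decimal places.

Audio total: 384 + 320 = 704 kbps = 0.704 Mbps.
short film: 14.404 Mbps × 480 s × 1.02 = 7052.2 Mb
concert recording: 10.444 Mbps × 4200 s × 1.02 = 44742.1 Mb
feature film: 16.904 Mbps × 10260 s × 1.02 = 176903.7 Mb
gameplay capture: 8.934 Mbps × 1920 s × 1.02 = 17496.3 Mb
sports highlight package: 29.704 Mbps × 540 s × 1.02 = 16361.0 Mb
TV episode: 12.204 Mbps × 3420 s × 1.02 = 42572.4 Mb
Total: 305127.8 Mb = 38141.0 MB.
= 35.52 GiB.

35.52 GiB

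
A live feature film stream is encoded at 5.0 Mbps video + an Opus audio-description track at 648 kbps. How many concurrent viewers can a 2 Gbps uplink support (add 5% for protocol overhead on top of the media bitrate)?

Audio: 648 kbps = 0.648 Mbps.
Per-viewer media rate: 5.648 Mbps.
On the wire with 5% overhead: 5.930 Mbps.
2 Gbps = 2,000 Mbps; 2,000 / 5.930 = 337.25 → 337 viewers.

337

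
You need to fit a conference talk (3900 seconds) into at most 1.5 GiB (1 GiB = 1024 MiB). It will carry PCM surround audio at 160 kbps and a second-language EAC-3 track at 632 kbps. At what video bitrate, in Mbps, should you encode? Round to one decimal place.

Budget: 1.5 GiB = 12884.9 Mb.
Total bitrate budget: 12884.9 Mb / 3900 s = 3.304 Mbps.
Audio total: 160 + 632 = 792 kbps = 0.792 Mbps.
Video: 3.304 − 0.792 = 2.512 Mbps.

2.5 Mbps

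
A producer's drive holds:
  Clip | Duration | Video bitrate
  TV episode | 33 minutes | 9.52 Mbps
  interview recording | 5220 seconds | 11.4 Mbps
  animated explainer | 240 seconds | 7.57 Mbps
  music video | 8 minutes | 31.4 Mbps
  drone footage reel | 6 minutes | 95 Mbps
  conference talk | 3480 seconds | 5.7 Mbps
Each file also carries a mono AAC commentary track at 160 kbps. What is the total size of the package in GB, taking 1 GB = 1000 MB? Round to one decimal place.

18.9 GB

Audio: 160 kbps = 0.160 Mbps.
TV episode: 9.680 Mbps × 1980 s = 19166.4 Mb
interview recording: 11.560 Mbps × 5220 s = 60343.2 Mb
animated explainer: 7.730 Mbps × 240 s = 1855.2 Mb
music video: 31.560 Mbps × 480 s = 15148.8 Mb
drone footage reel: 95.160 Mbps × 360 s = 34257.6 Mb
conference talk: 5.860 Mbps × 3480 s = 20392.8 Mb
Total: 151164.0 Mb = 18895.5 MB.
= 18.90 GB.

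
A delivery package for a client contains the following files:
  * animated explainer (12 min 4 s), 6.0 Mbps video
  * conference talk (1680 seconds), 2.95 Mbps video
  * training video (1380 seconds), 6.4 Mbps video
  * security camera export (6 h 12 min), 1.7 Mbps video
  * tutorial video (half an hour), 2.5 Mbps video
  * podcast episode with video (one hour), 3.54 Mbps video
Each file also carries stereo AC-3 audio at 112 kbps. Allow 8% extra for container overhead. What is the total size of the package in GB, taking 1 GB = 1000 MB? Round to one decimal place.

10.4 GB

Audio: 112 kbps = 0.112 Mbps.
animated explainer: 6.112 Mbps × 724 s × 1.08 = 4779.1 Mb
conference talk: 3.062 Mbps × 1680 s × 1.08 = 5555.7 Mb
training video: 6.512 Mbps × 1380 s × 1.08 = 9705.5 Mb
security camera export: 1.812 Mbps × 22320 s × 1.08 = 43679.3 Mb
tutorial video: 2.612 Mbps × 1800 s × 1.08 = 5077.7 Mb
podcast episode with video: 3.652 Mbps × 3600 s × 1.08 = 14199.0 Mb
Total: 82996.3 Mb = 10374.5 MB.
= 10.37 GB.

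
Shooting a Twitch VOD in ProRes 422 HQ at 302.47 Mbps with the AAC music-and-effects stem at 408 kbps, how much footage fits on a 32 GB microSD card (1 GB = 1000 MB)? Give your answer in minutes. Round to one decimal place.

14.1 minutes

Audio: 408 kbps = 0.408 Mbps.
Total bitrate: 302.47 + 0.408 = 302.878 Mbps.
Capacity: 32 GB = 256,000 Mb.
Recording time: 256,000 / 302.878 = 845.2 s ≈ 14.1 minutes.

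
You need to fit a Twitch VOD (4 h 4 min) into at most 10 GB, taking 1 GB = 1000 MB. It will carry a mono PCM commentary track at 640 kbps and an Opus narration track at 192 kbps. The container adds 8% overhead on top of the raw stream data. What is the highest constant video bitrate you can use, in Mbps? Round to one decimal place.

Budget: 10 GB = 80000.0 Mb.
Stream payload after overhead: 80000.0 / 1.08 = 74074.1 Mb.
4 h 4 min = 244 min = 14640 s
Total bitrate budget: 74074.1 Mb / 14640 s = 5.060 Mbps.
Audio total: 640 + 192 = 832 kbps = 0.832 Mbps.
Video: 5.060 − 0.832 = 4.228 Mbps.

4.2 Mbps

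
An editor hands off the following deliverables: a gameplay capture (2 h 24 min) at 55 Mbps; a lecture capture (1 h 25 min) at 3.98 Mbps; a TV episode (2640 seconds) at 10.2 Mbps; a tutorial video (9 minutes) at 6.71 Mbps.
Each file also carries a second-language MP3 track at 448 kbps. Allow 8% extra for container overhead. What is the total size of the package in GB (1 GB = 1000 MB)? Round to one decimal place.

Audio: 448 kbps = 0.448 Mbps.
gameplay capture: 55.448 Mbps × 8640 s × 1.08 = 517396.4 Mb
lecture capture: 4.428 Mbps × 5100 s × 1.08 = 24389.4 Mb
TV episode: 10.648 Mbps × 2640 s × 1.08 = 30359.6 Mb
tutorial video: 7.158 Mbps × 540 s × 1.08 = 4174.5 Mb
Total: 576319.9 Mb = 72040.0 MB.
= 72.04 GB.

72.0 GB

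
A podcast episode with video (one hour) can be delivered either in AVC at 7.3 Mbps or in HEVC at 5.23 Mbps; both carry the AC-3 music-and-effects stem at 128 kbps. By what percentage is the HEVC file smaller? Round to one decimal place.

27.9%

1 h = 3600 s
Audio: 128 kbps = 0.128 Mbps.
AVC: 7.428 Mbps × 3600 s = 26740.8 Mb = 3.343 GB.
HEVC: 5.358 Mbps × 3600 s = 19288.8 Mb = 2.411 GB.
Reduction: (1 − 2.411/3.343) × 100 = 27.87%.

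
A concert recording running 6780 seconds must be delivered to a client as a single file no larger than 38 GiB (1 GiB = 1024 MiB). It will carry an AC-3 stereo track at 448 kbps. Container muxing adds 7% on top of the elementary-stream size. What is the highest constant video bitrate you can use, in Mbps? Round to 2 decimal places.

Budget: 38 GiB = 326417.5 Mb.
Stream payload after overhead: 326417.5 / 1.07 = 305063.1 Mb.
Total bitrate budget: 305063.1 Mb / 6780 s = 44.995 Mbps.
Audio: 448 kbps = 0.448 Mbps.
Video: 44.995 − 0.448 = 44.547 Mbps.

44.55 Mbps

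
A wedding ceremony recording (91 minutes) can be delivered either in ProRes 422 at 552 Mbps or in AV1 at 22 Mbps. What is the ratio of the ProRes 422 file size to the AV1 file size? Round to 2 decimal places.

91 min = 5460 s
ProRes 422: 552.000 Mbps × 5460 s = 3013920.0 Mb = 376.740 GB.
AV1: 22.000 Mbps × 5460 s = 120120.0 Mb = 15.015 GB.
Ratio: 376.740 / 15.015 = 25.091.

25.09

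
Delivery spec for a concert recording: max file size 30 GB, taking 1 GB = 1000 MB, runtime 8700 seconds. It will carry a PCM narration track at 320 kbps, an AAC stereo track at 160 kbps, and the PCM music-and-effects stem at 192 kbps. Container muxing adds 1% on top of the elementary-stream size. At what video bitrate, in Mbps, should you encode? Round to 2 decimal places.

Budget: 30 GB = 240000.0 Mb.
Stream payload after overhead: 240000.0 / 1.01 = 237623.8 Mb.
Total bitrate budget: 237623.8 Mb / 8700 s = 27.313 Mbps.
Audio total: 320 + 160 + 192 = 672 kbps = 0.672 Mbps.
Video: 27.313 − 0.672 = 26.641 Mbps.

26.64 Mbps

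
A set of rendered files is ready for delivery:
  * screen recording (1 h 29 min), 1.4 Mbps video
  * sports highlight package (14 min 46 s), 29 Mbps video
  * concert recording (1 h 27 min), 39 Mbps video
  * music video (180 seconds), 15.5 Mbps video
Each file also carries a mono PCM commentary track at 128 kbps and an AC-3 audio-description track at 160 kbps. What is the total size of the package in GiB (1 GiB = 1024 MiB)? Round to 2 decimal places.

Audio total: 128 + 160 = 288 kbps = 0.288 Mbps.
screen recording: 1.688 Mbps × 5340 s = 9013.9 Mb
sports highlight package: 29.288 Mbps × 886 s = 25949.2 Mb
concert recording: 39.288 Mbps × 5220 s = 205083.4 Mb
music video: 15.788 Mbps × 180 s = 2841.8 Mb
Total: 242888.3 Mb = 30361.0 MB.
= 28.28 GiB.

28.28 GiB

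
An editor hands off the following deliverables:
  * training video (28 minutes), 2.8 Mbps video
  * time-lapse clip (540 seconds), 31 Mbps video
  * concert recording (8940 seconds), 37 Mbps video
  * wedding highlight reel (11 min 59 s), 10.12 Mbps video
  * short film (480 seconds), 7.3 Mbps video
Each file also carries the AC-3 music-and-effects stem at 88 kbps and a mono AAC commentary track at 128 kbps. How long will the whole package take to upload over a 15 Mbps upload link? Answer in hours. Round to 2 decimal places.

Audio total: 88 + 128 = 216 kbps = 0.216 Mbps.
training video: 3.016 Mbps × 1680 s = 5066.9 Mb
time-lapse clip: 31.216 Mbps × 540 s = 16856.6 Mb
concert recording: 37.216 Mbps × 8940 s = 332711.0 Mb
wedding highlight reel: 10.336 Mbps × 719 s = 7431.6 Mb
short film: 7.516 Mbps × 480 s = 3607.7 Mb
Total: 365673.8 Mb = 45709.2 MB.
At 15 Mbps: 365673.8 / 15 = 24378 s ≈ 6.77 hours.

6.77 hours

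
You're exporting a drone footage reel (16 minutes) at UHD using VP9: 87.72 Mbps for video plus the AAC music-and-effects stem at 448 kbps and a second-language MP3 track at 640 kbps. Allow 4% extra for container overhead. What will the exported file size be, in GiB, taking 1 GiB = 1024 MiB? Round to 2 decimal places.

16 min = 960 s
Audio total: 448 + 640 = 1088 kbps = 1.088 Mbps.
Total bitrate: 87.72 + 1.088 = 88.808 Mbps.
Stream data: 88.808 Mbps × 960 s = 85255.7 Mb.
With 4% container overhead: ×1.04.
88,666 Mb = 11,083,238,400 bytes ÷ 1,073,741,824 = 10.32 GiB.

10.32 GiB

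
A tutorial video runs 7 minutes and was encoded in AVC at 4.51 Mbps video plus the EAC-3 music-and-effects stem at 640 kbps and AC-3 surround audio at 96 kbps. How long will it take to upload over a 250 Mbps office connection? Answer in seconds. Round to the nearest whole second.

9 seconds

7 min = 420 s
Audio total: 640 + 96 = 736 kbps = 0.736 Mbps.
Total bitrate: 5.246 Mbps.
File: 5.246 Mbps × 420 s = 2203.3 Mb.
At 250 Mbps: 2203.3 / 250 = 8.8 s ≈ 8.81 seconds.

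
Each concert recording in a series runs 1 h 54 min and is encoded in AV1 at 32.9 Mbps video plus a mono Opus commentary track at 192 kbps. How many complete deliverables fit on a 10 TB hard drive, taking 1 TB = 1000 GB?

1 h 54 min = 114 min = 6840 s
Audio: 192 kbps = 0.192 Mbps.
Total bitrate: 33.092 Mbps.
Per item: 33.092 Mbps × 6840 s = 226,349 Mb = 28,294 MB.
Capacity: 10 TB = 80,000,000 Mb; 353.44 items → 353 complete.

353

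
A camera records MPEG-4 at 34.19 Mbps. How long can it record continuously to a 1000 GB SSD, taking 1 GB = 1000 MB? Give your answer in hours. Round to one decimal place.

Capacity: 1000 GB = 8,000,000 Mb.
Recording time: 8,000,000 / 34.190 = 233,987 s ≈ 65.0 hours.

65.0 hours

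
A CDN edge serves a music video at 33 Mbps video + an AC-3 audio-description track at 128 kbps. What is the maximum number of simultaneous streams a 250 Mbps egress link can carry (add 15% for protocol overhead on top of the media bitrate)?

6

Audio: 128 kbps = 0.128 Mbps.
Per-viewer media rate: 33.128 Mbps.
On the wire with 15% overhead: 38.097 Mbps.
250 Mbps = 250.0 Mbps; 250.0 / 38.097 = 6.56 → 6 viewers.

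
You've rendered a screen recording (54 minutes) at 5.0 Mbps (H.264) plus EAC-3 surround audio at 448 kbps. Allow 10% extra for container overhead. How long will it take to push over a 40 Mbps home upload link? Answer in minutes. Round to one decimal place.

8.1 minutes

54 min = 3240 s
Audio: 448 kbps = 0.448 Mbps.
Total bitrate: 5.448 Mbps.
File: 5.448 Mbps × 3240 s = 17651.5 Mb.
With 10% container overhead: ×1.10. → 19416.7 Mb.
At 40 Mbps: 19416.7 / 40 = 485.4 s ≈ 8.09 minutes.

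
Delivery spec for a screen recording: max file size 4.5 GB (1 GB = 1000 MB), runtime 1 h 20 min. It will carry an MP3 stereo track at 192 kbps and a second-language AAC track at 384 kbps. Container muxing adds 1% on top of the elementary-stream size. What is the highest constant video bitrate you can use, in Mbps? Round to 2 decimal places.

Budget: 4.5 GB = 36000.0 Mb.
Stream payload after overhead: 36000.0 / 1.01 = 35643.6 Mb.
1 h 20 min = 80 min = 4800 s
Total bitrate budget: 35643.6 Mb / 4800 s = 7.426 Mbps.
Audio total: 192 + 384 = 576 kbps = 0.576 Mbps.
Video: 7.426 − 0.576 = 6.850 Mbps.

6.85 Mbps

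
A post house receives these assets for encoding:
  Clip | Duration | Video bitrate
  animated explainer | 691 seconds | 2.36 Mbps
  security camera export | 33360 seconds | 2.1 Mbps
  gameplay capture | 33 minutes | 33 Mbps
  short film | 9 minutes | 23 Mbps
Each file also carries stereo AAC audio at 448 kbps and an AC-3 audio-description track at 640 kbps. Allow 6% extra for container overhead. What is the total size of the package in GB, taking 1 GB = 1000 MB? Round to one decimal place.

Audio total: 448 + 640 = 1088 kbps = 1.088 Mbps.
animated explainer: 3.448 Mbps × 691 s × 1.06 = 2525.5 Mb
security camera export: 3.188 Mbps × 33360 s × 1.06 = 112732.8 Mb
gameplay capture: 34.088 Mbps × 1980 s × 1.06 = 71543.9 Mb
short film: 24.088 Mbps × 540 s × 1.06 = 13788.0 Mb
Total: 200590.2 Mb = 25073.8 MB.
= 25.07 GB.

25.1 GB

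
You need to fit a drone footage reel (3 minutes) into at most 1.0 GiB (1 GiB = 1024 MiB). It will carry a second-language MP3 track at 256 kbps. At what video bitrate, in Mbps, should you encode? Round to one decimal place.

47.5 Mbps

Budget: 1.0 GiB = 8589.9 Mb.
3 min = 180 s
Total bitrate budget: 8589.9 Mb / 180 s = 47.722 Mbps.
Audio: 256 kbps = 0.256 Mbps.
Video: 47.722 − 0.256 = 47.466 Mbps.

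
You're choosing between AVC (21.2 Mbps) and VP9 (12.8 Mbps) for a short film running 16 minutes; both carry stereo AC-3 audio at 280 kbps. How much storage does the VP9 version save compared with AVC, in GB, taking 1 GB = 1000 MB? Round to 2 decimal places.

16 min = 960 s
Audio: 280 kbps = 0.280 Mbps.
AVC: 21.480 Mbps × 960 s = 20620.8 Mb = 2.578 GB.
VP9: 13.080 Mbps × 960 s = 12556.8 Mb = 1.570 GB.
Saving: 2.578 − 1.570 = 1.008 GB.

1.01 GB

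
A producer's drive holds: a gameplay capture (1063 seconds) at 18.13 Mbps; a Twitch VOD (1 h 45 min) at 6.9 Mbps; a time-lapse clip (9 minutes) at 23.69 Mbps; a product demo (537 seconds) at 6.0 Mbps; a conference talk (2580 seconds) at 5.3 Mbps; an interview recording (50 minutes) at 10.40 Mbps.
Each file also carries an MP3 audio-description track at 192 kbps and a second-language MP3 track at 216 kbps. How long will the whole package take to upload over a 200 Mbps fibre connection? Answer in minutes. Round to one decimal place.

Audio total: 192 + 216 = 408 kbps = 0.408 Mbps.
gameplay capture: 18.538 Mbps × 1063 s = 19705.9 Mb
Twitch VOD: 7.308 Mbps × 6300 s = 46040.4 Mb
time-lapse clip: 24.098 Mbps × 540 s = 13012.9 Mb
product demo: 6.408 Mbps × 537 s = 3441.1 Mb
conference talk: 5.708 Mbps × 2580 s = 14726.6 Mb
interview recording: 10.808 Mbps × 3000 s = 32424.0 Mb
Total: 129350.9 Mb = 16168.9 MB.
At 200 Mbps: 129350.9 / 200 = 647 s ≈ 10.8 minutes.

10.8 minutes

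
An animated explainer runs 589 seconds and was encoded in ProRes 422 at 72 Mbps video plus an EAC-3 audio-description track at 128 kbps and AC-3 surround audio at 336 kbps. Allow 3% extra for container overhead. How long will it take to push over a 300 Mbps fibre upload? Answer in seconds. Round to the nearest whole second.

Audio total: 128 + 336 = 464 kbps = 0.464 Mbps.
Total bitrate: 72.464 Mbps.
File: 72.464 Mbps × 589 s = 42681.3 Mb.
With 3% container overhead: ×1.03. → 43961.7 Mb.
At 300 Mbps: 43961.7 / 300 = 146.5 s ≈ 147 seconds.

147 seconds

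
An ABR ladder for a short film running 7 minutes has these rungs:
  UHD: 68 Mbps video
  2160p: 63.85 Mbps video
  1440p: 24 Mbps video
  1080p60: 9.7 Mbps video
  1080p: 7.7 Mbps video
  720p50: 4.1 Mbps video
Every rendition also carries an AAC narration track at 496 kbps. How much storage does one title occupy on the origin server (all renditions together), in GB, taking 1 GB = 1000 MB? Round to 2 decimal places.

7 min = 420 s
Audio: 496 kbps = 0.496 Mbps.
Sum of rendition bitrates: (68+0.496) + (63.85+0.496) + (24+0.496) + (9.7+0.496) + (7.7+0.496) + (4.1+0.496) = 180.326 Mbps.
× 420 s = 75,737 Mb = 9,467 MB = 9.467 GB.

9.47 GB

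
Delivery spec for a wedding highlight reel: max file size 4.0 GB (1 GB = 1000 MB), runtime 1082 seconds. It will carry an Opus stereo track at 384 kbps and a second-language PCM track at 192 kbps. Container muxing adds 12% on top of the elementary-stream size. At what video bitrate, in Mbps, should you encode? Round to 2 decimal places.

25.83 Mbps

Budget: 4.0 GB = 32000.0 Mb.
Stream payload after overhead: 32000.0 / 1.12 = 28571.4 Mb.
Total bitrate budget: 28571.4 Mb / 1082 s = 26.406 Mbps.
Audio total: 384 + 192 = 576 kbps = 0.576 Mbps.
Video: 26.406 − 0.576 = 25.830 Mbps.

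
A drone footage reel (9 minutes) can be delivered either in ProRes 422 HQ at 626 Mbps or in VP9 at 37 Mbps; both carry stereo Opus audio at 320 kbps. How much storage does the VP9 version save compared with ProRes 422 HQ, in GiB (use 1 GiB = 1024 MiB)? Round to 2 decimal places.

9 min = 540 s
Audio: 320 kbps = 0.320 Mbps.
ProRes 422 HQ: 626.320 Mbps × 540 s = 338212.8 Mb = 39.373 GiB.
VP9: 37.320 Mbps × 540 s = 20152.8 Mb = 2.346 GiB.
Saving: 39.373 − 2.346 = 37.027 GiB.

37.03 GiB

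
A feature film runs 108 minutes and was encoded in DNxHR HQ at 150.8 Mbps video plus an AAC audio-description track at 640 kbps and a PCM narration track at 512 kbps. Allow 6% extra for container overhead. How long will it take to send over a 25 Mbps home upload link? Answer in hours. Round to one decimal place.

11.6 hours

108 min = 6480 s
Audio total: 640 + 512 = 1152 kbps = 1.152 Mbps.
Total bitrate: 151.952 Mbps.
File: 151.952 Mbps × 6480 s = 984649.0 Mb.
With 6% container overhead: ×1.06. → 1043727.9 Mb.
At 25 Mbps: 1043727.9 / 25 = 41749.1 s ≈ 11.6 hours.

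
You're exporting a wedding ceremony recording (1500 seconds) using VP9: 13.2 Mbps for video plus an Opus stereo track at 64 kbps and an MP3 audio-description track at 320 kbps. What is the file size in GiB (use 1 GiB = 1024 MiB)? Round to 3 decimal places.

Audio total: 64 + 320 = 384 kbps = 0.384 Mbps.
Total bitrate: 13.2 + 0.384 = 13.584 Mbps.
Stream data: 13.584 Mbps × 1500 s = 20376.0 Mb.
20,376 Mb = 2,547,000,000 bytes ÷ 1,073,741,824 = 2.372 GiB.

2.372 GiB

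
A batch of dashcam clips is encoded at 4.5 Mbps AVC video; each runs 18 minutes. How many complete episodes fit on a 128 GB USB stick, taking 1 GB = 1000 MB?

18 min = 1080 s
Per item: 4.500 Mbps × 1080 s = 4,860 Mb = 607.5 MB.
Capacity: 128 GB = 1,024,000 Mb; 210.70 items → 210 complete.

210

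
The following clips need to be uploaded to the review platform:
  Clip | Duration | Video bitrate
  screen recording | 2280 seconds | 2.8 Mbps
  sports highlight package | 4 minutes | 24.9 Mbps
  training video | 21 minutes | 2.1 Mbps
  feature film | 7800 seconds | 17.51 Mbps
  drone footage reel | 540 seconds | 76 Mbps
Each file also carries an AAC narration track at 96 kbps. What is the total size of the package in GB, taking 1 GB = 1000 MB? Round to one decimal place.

24.2 GB

Audio: 96 kbps = 0.096 Mbps.
screen recording: 2.896 Mbps × 2280 s = 6602.9 Mb
sports highlight package: 24.996 Mbps × 240 s = 5999.0 Mb
training video: 2.196 Mbps × 1260 s = 2767.0 Mb
feature film: 17.606 Mbps × 7800 s = 137326.8 Mb
drone footage reel: 76.096 Mbps × 540 s = 41091.8 Mb
Total: 193787.5 Mb = 24223.4 MB.
= 24.22 GB.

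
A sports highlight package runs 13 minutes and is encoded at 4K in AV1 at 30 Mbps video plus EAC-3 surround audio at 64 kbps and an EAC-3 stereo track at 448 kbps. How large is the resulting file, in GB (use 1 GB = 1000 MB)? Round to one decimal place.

13 min = 780 s
Audio total: 64 + 448 = 512 kbps = 0.512 Mbps.
Total bitrate: 30 + 0.512 = 30.512 Mbps.
Stream data: 30.512 Mbps × 780 s = 23799.4 Mb.
23,799 Mb ÷ 8 = 2,975 MB → 2.975 GB.

3.0 GB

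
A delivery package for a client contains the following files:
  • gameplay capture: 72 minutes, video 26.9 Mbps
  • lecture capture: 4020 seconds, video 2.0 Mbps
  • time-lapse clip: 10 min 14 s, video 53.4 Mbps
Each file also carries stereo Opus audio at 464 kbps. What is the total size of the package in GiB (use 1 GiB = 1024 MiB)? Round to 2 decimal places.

18.77 GiB

Audio: 464 kbps = 0.464 Mbps.
gameplay capture: 27.364 Mbps × 4320 s = 118212.5 Mb
lecture capture: 2.464 Mbps × 4020 s = 9905.3 Mb
time-lapse clip: 53.864 Mbps × 614 s = 33072.5 Mb
Total: 161190.3 Mb = 20148.8 MB.
= 18.77 GiB.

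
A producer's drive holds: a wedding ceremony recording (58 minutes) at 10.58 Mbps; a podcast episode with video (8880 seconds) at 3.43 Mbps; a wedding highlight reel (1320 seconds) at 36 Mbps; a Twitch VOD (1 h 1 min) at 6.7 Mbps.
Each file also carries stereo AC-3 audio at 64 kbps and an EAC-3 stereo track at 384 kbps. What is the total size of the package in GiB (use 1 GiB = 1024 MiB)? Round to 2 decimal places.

Audio total: 64 + 384 = 448 kbps = 0.448 Mbps.
wedding ceremony recording: 11.028 Mbps × 3480 s = 38377.4 Mb
podcast episode with video: 3.878 Mbps × 8880 s = 34436.6 Mb
wedding highlight reel: 36.448 Mbps × 1320 s = 48111.4 Mb
Twitch VOD: 7.148 Mbps × 3660 s = 26161.7 Mb
Total: 147087.1 Mb = 18385.9 MB.
= 17.12 GiB.

17.12 GiB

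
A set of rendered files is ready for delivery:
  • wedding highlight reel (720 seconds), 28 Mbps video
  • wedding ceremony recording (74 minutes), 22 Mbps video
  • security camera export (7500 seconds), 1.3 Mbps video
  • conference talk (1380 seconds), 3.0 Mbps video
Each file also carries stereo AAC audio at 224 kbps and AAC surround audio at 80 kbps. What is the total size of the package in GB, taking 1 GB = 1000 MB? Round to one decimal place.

17.0 GB

Audio total: 224 + 80 = 304 kbps = 0.304 Mbps.
wedding highlight reel: 28.304 Mbps × 720 s = 20378.9 Mb
wedding ceremony recording: 22.304 Mbps × 4440 s = 99029.8 Mb
security camera export: 1.604 Mbps × 7500 s = 12030.0 Mb
conference talk: 3.304 Mbps × 1380 s = 4559.5 Mb
Total: 135998.2 Mb = 16999.8 MB.
= 17.00 GB.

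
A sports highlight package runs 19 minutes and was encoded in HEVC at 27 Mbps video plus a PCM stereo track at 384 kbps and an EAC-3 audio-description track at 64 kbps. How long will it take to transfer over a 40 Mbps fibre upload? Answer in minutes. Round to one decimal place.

13.0 minutes

19 min = 1140 s
Audio total: 384 + 64 = 448 kbps = 0.448 Mbps.
Total bitrate: 27.448 Mbps.
File: 27.448 Mbps × 1140 s = 31290.7 Mb.
At 40 Mbps: 31290.7 / 40 = 782.3 s ≈ 13 minutes.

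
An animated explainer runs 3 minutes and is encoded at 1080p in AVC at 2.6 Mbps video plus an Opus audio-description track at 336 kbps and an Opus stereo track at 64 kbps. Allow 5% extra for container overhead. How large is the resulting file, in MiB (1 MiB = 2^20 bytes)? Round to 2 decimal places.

3 min = 180 s
Audio total: 336 + 64 = 400 kbps = 0.400 Mbps.
Total bitrate: 2.6 + 0.400 = 3.000 Mbps.
Stream data: 3.000 Mbps × 180 s = 540.0 Mb.
With 5% container overhead: ×1.05.
567.0 Mb = 70,875,000 bytes ÷ 1,048,576 = 67.59 MiB.

67.59 MiB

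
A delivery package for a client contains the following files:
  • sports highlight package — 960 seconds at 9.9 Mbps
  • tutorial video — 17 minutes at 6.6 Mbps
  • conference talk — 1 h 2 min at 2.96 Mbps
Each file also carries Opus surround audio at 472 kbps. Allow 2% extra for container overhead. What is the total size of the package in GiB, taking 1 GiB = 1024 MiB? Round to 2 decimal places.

Audio: 472 kbps = 0.472 Mbps.
sports highlight package: 10.372 Mbps × 960 s × 1.02 = 10156.3 Mb
tutorial video: 7.072 Mbps × 1020 s × 1.02 = 7357.7 Mb
conference talk: 3.432 Mbps × 3720 s × 1.02 = 13022.4 Mb
Total: 30536.4 Mb = 3817.0 MB.
= 3.555 GiB.

3.55 GiB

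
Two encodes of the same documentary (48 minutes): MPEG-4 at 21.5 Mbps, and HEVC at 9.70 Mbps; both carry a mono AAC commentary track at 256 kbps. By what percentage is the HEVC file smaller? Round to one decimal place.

54.2%

48 min = 2880 s
Audio: 256 kbps = 0.256 Mbps.
MPEG-4: 21.756 Mbps × 2880 s = 62657.3 Mb = 7.832 GB.
HEVC: 9.956 Mbps × 2880 s = 28673.3 Mb = 3.584 GB.
Reduction: (1 − 3.584/7.832) × 100 = 54.24%.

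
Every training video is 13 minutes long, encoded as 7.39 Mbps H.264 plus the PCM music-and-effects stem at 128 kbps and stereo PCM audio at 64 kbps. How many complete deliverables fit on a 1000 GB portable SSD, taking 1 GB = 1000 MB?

13 min = 780 s
Audio total: 128 + 64 = 192 kbps = 0.192 Mbps.
Total bitrate: 7.582 Mbps.
Per item: 7.582 Mbps × 780 s = 5,914 Mb = 739.2 MB.
Capacity: 1000 GB = 8,000,000 Mb; 1352.73 items → 1352 complete.

1352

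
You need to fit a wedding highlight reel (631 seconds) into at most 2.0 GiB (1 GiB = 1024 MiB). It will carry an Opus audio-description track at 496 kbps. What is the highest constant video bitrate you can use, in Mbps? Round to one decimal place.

26.7 Mbps

Budget: 2.0 GiB = 17179.9 Mb.
Total bitrate budget: 17179.9 Mb / 631 s = 27.226 Mbps.
Audio: 496 kbps = 0.496 Mbps.
Video: 27.226 − 0.496 = 26.730 Mbps.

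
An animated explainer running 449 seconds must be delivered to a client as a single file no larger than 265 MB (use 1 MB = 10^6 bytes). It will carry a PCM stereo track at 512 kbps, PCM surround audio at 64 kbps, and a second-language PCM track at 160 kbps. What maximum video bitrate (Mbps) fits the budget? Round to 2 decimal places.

3.99 Mbps

Budget: 265 MB = 2120.0 Mb.
Total bitrate budget: 2120.0 Mb / 449 s = 4.722 Mbps.
Audio total: 512 + 64 + 160 = 736 kbps = 0.736 Mbps.
Video: 4.722 − 0.736 = 3.986 Mbps.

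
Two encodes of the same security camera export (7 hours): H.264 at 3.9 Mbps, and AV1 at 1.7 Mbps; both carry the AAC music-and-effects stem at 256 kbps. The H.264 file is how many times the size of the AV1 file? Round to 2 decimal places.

7 h = 25200 s
Audio: 256 kbps = 0.256 Mbps.
H.264: 4.156 Mbps × 25200 s = 104731.2 Mb = 13.091 GB.
AV1: 1.956 Mbps × 25200 s = 49291.2 Mb = 6.161 GB.
Ratio: 13.091 / 6.161 = 2.125.

2.12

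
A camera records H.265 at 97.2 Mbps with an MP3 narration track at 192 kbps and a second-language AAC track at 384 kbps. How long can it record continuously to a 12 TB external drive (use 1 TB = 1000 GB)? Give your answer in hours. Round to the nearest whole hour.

Audio total: 192 + 384 = 576 kbps = 0.576 Mbps.
Total bitrate: 97.2 + 0.576 = 97.776 Mbps.
Capacity: 12 TB = 96,000,000 Mb.
Recording time: 96,000,000 / 97.776 = 981,836 s ≈ 273 hours.

273 hours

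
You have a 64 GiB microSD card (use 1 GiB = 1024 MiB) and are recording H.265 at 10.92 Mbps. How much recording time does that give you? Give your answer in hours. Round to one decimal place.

Capacity: 64 GiB = 549,756 Mb.
Recording time: 549,756 / 10.920 = 50,344 s ≈ 14.0 hours.

14.0 hours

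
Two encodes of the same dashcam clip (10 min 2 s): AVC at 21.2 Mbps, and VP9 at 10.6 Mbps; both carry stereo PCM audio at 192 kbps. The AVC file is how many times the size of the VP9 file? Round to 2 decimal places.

10 min 2 s = 602 s
Audio: 192 kbps = 0.192 Mbps.
AVC: 21.392 Mbps × 602 s = 12878.0 Mb = 1.610 GB.
VP9: 10.792 Mbps × 602 s = 6496.8 Mb = 0.812 GB.
Ratio: 1.610 / 0.812 = 1.982.

1.98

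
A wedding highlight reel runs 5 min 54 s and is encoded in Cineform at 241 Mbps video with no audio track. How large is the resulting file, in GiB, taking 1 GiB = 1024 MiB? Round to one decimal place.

9.9 GiB

5 min 54 s = 354 s
Total bitrate: 241 Mbps.
Stream data: 241.000 Mbps × 354 s = 85314.0 Mb.
85,314 Mb = 10,664,250,000 bytes ÷ 1,073,741,824 = 9.932 GiB.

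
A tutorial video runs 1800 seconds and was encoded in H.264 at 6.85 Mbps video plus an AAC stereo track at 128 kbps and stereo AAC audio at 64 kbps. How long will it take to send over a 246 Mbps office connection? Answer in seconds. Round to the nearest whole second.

52 seconds

Audio total: 128 + 64 = 192 kbps = 0.192 Mbps.
Total bitrate: 7.042 Mbps.
File: 7.042 Mbps × 1800 s = 12675.6 Mb.
At 246 Mbps: 12675.6 / 246 = 51.5 s ≈ 51.5 seconds.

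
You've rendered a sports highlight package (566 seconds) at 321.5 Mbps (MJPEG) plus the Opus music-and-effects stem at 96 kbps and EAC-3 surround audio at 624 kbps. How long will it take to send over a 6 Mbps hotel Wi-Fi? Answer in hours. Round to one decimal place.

Audio total: 96 + 624 = 720 kbps = 0.720 Mbps.
Total bitrate: 322.220 Mbps.
File: 322.220 Mbps × 566 s = 182376.5 Mb.
At 6 Mbps: 182376.5 / 6 = 30396.1 s ≈ 8.44 hours.

8.4 hours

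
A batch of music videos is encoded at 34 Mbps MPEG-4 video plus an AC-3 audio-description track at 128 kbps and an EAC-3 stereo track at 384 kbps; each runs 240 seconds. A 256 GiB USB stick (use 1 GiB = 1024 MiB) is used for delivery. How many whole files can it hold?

Audio total: 128 + 384 = 512 kbps = 0.512 Mbps.
Total bitrate: 34.512 Mbps.
Per item: 34.512 Mbps × 240 s = 8,283 Mb = 1,035 MB.
Capacity: 256 GiB = 2,199,023 Mb; 265.49 items → 265 complete.

265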